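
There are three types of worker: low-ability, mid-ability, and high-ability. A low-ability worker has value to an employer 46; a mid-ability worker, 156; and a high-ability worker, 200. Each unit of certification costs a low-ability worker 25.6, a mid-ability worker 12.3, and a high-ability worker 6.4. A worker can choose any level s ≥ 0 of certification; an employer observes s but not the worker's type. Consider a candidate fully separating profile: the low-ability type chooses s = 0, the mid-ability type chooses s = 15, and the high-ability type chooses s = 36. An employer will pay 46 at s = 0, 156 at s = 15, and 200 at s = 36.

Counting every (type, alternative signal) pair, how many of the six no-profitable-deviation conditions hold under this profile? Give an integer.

Low-ability (own payoff 46): to s=15 gives 156 − 25.6×15 = -228 → no gain ✓; to s=36 gives 200 − 25.6×36 = -721.6 → no gain ✓.
Mid-ability (own payoff 156 − 12.3×15 = -28.5): to s=0 gives 46 → profitable ✗; to s=36 gives 200 − 12.3×36 = -242.8 → no gain ✓.
High-ability (own payoff 200 − 6.4×36 = -30.4): to s=0 gives 46 → profitable ✗; to s=15 gives 156 − 6.4×15 = 60 → profitable ✗.
3 of the 6 constraints hold; not an equilibrium.

3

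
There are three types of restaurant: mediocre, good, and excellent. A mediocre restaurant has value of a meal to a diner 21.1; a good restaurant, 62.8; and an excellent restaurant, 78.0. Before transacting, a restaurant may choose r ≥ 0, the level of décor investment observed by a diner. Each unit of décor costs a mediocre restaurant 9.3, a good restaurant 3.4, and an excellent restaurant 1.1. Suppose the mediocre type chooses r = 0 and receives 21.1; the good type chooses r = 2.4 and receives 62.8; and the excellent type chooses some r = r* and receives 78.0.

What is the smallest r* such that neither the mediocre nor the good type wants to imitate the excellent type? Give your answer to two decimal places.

Good type (on-path payoff 62.8 − 3.4×2.4 = 54.64) won't mimic when 54.64 ≥ 78.0 − 3.4·r*, i.e. r* ≥ 6.87.
Mediocre type (on-path payoff 21.1) won't mimic when 21.1 ≥ 78.0 − 9.3·r*, i.e. r* ≥ 6.12.
Both must hold, so r* = max(6.12, 6.87) = 6.87. The good type's constraint binds.

6.87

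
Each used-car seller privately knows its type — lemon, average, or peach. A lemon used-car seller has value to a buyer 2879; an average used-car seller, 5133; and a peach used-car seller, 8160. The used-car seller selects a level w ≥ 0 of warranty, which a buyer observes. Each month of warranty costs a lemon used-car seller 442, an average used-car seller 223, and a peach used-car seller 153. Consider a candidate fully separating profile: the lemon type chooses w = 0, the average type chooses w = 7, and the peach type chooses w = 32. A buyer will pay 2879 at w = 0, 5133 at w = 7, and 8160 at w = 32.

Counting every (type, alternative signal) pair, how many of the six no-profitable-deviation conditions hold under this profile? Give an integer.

5

Lemon (own payoff 2879): to w=7 gives 5133 − 442×7 = 2039 → no gain ✓; to w=32 gives 8160 − 442×32 = -5984 → no gain ✓.
Peach (own payoff 8160 − 153×32 = 3264): to w=0 gives 2879 → no gain ✓; to w=7 gives 5133 − 153×7 = 4062 → profitable ✗.
Average (own payoff 5133 − 223×7 = 3572): to w=0 gives 2879 → no gain ✓; to w=32 gives 8160 − 223×32 = 1024 → no gain ✓.
5 of the 6 constraints hold; not an equilibrium.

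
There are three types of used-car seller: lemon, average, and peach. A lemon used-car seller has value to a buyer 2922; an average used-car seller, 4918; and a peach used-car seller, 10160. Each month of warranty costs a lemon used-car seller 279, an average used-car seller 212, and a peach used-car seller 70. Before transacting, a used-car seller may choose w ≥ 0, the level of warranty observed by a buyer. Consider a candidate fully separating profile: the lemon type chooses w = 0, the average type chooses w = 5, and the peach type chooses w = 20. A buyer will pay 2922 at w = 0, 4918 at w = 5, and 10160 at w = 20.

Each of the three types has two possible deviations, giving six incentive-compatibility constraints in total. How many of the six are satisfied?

Peach (own payoff 10160 − 70×20 = 8760): to w=0 gives 2922 → no gain ✓; to w=5 gives 4918 − 70×5 = 4568 → no gain ✓.
Average (own payoff 4918 − 212×5 = 3858): to w=0 gives 2922 → no gain ✓; to w=20 gives 10160 − 212×20 = 5920 → profitable ✗.
Lemon (own payoff 2922): to w=5 gives 4918 − 279×5 = 3523 → profitable ✗; to w=20 gives 10160 − 279×20 = 4580 → profitable ✗.
3 of the 6 constraints hold; not an equilibrium.

3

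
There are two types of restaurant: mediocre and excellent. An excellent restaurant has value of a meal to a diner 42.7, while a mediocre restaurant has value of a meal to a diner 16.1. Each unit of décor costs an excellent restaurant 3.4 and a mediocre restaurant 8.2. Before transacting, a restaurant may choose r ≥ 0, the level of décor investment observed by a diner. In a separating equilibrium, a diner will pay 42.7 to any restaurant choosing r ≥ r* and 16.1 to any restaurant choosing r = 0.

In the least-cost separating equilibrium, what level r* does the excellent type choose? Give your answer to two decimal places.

A mediocre restaurant choosing r = 0 receives 16.1.
Imitating at r* instead would pay 42.7 at cost 8.2·r*, netting 42.7 − 8.2·r*.
Indifference: 16.1 = 42.7 − 8.2·r*, so r* = (42.7 − 16.1) / 8.2 ≈ 3.24.
At r* the mediocre type's incentive constraint just binds; the excellent type strictly prefers r* since its per-unit cost is lower.

3.24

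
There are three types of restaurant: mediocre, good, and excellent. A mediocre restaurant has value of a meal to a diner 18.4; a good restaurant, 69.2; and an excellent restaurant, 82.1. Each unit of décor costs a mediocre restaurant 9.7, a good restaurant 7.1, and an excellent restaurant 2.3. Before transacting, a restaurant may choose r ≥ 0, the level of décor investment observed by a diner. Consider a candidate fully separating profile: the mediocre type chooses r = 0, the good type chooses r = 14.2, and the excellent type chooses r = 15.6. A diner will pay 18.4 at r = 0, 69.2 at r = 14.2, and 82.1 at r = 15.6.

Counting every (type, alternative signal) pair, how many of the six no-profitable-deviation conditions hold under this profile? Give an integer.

Good (own payoff 69.2 − 7.1×14.2 = -31.62): to r=0 gives 18.4 → profitable ✗; to r=15.6 gives 82.1 − 7.1×15.6 = -28.66 → profitable ✗.
Excellent (own payoff 82.1 − 2.3×15.6 = 46.22): to r=0 gives 18.4 → no gain ✓; to r=14.2 gives 69.2 − 2.3×14.2 = 36.54 → no gain ✓.
Mediocre (own payoff 18.4): to r=14.2 gives 69.2 − 9.7×14.2 = -68.54 → no gain ✓; to r=15.6 gives 82.1 − 9.7×15.6 = -69.22 → no gain ✓.
4 of the 6 constraints hold; not an equilibrium.

4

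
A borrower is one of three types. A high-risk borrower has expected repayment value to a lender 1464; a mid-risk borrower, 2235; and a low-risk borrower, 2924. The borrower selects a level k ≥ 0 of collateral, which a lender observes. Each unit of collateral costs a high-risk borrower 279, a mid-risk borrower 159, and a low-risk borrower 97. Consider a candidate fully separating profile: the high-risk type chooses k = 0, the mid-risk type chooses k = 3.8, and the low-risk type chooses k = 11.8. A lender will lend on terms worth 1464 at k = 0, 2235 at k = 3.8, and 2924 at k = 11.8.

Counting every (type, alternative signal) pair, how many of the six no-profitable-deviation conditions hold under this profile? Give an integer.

5

Low-risk (own payoff 2924 − 97×11.8 = 1779.4): to k=0 gives 1464 → no gain ✓; to k=3.8 gives 2235 − 97×3.8 = 1866.4 → profitable ✗.
High-risk (own payoff 1464): to k=3.8 gives 2235 − 279×3.8 = 1174.8 → no gain ✓; to k=11.8 gives 2924 − 279×11.8 = -368.2 → no gain ✓.
Mid-risk (own payoff 2235 − 159×3.8 = 1630.8): to k=0 gives 1464 → no gain ✓; to k=11.8 gives 2924 − 159×11.8 = 1047.8 → no gain ✓.
5 of the 6 constraints hold; not an equilibrium.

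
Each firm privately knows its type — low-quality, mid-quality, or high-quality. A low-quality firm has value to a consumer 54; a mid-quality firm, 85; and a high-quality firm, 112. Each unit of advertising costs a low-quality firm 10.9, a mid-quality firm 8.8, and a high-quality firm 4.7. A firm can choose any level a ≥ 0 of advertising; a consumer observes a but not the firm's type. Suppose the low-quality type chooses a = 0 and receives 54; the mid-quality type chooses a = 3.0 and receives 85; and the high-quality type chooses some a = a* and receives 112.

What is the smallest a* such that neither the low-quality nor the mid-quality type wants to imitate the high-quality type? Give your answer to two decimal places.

Low-quality type (on-path payoff 54) won't mimic when 54 ≥ 112 − 10.9·a*, i.e. a* ≥ 5.32.
Mid-quality type (on-path payoff 85 − 8.8×3.0 = 58.6) won't mimic when 58.6 ≥ 112 − 8.8·a*, i.e. a* ≥ 6.07.
Both must hold, so a* = max(5.32, 6.07) = 6.07. The mid-quality type's constraint binds.

6.07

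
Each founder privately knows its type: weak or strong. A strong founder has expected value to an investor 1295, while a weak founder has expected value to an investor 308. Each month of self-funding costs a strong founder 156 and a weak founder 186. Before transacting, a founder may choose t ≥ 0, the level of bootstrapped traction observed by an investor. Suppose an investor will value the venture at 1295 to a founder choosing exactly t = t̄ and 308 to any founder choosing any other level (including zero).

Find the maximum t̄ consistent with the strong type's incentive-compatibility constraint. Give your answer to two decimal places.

Choosing t̄ yields the strong type 1295 − 156·t̄; choosing zero yields 308.
The strong type is indifferent at 1295 − 156·t̄ = 308, i.e. t̄ = (1295 − 308) / 156 ≈ 6.33.
For any t̄ above 6.33 the strong type would rather pool at zero, so separation collapses.

6.33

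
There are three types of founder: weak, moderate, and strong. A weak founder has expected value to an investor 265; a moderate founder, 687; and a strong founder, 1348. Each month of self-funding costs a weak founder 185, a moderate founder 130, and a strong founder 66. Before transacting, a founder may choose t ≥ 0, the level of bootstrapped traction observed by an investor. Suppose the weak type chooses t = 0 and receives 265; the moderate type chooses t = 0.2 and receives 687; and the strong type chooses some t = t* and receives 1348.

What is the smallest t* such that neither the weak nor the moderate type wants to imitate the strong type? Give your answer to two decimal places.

Moderate type (on-path payoff 687 − 130×0.2 = 661) won't mimic when 661 ≥ 1348 − 130·t*, i.e. t* ≥ 5.28.
Weak type (on-path payoff 265) won't mimic when 265 ≥ 1348 − 185·t*, i.e. t* ≥ 5.85.
Both must hold, so t* = max(5.85, 5.28) = 5.85. The weak type's constraint binds.

5.85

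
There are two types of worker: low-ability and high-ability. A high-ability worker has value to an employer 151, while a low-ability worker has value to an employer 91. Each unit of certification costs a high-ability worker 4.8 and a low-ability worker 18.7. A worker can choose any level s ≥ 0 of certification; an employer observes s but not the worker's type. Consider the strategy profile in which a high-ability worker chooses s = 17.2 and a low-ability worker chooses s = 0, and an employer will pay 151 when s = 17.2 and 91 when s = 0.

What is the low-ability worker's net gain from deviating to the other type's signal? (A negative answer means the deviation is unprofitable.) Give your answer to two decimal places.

Playing s = 0 the low-ability worker receives 91.
Deviating to s = 17.2 brings payment 151 at cost 18.7 × 17.2 = 321.64, netting -170.64.
Gain from deviating: -170.64 − 91 = -261.64.
The gain is negative, so the low-ability type's incentive-compatibility constraint is satisfied.

-261.64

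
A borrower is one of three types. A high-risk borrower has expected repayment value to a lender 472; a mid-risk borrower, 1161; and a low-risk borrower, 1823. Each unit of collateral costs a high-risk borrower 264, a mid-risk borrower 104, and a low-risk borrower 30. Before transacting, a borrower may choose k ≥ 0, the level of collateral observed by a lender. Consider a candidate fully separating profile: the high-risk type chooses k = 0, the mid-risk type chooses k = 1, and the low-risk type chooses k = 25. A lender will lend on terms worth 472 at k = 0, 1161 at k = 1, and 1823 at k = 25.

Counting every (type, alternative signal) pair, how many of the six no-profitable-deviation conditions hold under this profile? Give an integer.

High-risk (own payoff 472): to k=1 gives 1161 − 264×1 = 897 → profitable ✗; to k=25 gives 1823 − 264×25 = -4777 → no gain ✓.
Mid-risk (own payoff 1161 − 104×1 = 1057): to k=0 gives 472 → no gain ✓; to k=25 gives 1823 − 104×25 = -777 → no gain ✓.
Low-risk (own payoff 1823 − 30×25 = 1073): to k=0 gives 472 → no gain ✓; to k=1 gives 1161 − 30×1 = 1131 → profitable ✗.
4 of the 6 constraints hold; not an equilibrium.

4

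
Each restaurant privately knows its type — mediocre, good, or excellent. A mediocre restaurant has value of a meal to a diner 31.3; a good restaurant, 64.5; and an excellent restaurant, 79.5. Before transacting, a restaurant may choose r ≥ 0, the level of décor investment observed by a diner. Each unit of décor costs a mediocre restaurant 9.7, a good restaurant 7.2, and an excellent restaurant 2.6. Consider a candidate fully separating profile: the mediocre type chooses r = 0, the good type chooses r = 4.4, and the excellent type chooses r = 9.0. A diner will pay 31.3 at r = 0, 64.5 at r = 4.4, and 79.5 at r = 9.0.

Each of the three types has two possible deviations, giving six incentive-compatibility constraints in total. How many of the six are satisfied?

Excellent (own payoff 79.5 − 2.6×9.0 = 56.1): to r=0 gives 31.3 → no gain ✓; to r=4.4 gives 64.5 − 2.6×4.4 = 53.06 → no gain ✓.
Mediocre (own payoff 31.3): to r=4.4 gives 64.5 − 9.7×4.4 = 21.82 → no gain ✓; to r=9.0 gives 79.5 − 9.7×9.0 = -7.8 → no gain ✓.
Good (own payoff 64.5 − 7.2×4.4 = 32.82): to r=0 gives 31.3 → no gain ✓; to r=9.0 gives 79.5 − 7.2×9.0 = 14.7 → no gain ✓.
6 of the 6 constraints hold; this profile is a separating equilibrium.

6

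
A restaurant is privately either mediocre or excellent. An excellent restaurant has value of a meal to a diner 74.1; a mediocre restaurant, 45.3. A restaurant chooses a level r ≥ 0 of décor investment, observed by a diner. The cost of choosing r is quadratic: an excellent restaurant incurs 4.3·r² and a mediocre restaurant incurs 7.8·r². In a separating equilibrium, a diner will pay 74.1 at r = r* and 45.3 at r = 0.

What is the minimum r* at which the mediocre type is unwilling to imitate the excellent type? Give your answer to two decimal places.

The mediocre type at r = 0 receives 45.3; imitating at r* yields 74.1 − 7.8·r*².
Indifference: 45.3 = 74.1 − 7.8·r*², so r*² = (74.1 − 45.3) / 7.8 ≈ 3.6923.
r* = √3.6923 ≈ 1.92.

1.92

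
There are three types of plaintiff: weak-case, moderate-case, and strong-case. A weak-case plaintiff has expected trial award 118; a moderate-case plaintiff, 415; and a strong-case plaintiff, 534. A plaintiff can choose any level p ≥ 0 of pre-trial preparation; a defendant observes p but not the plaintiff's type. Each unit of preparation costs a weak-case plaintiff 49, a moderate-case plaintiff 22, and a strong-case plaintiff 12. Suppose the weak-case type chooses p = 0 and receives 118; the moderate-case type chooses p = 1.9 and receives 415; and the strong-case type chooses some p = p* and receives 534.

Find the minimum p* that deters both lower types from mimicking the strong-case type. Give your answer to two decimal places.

8.49

Weak-case type (on-path payoff 118) won't mimic when 118 ≥ 534 − 49·p*, i.e. p* ≥ 8.49.
Moderate-case type (on-path payoff 415 − 22×1.9 = 373.2) won't mimic when 373.2 ≥ 534 − 22·p*, i.e. p* ≥ 7.31.
Both must hold, so p* = max(8.49, 7.31) = 8.49. The weak-case type's constraint binds.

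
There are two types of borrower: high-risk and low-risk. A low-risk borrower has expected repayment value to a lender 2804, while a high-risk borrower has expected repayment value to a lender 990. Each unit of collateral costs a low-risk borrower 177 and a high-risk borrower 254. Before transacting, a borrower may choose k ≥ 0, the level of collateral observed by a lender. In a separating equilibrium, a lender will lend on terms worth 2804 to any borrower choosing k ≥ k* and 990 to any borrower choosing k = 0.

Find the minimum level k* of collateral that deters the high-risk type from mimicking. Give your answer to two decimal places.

A high-risk borrower choosing k = 0 receives 990.
Imitating at k* instead would pay 2804 at cost 254·k*, netting 2804 − 254·k*.
Indifference: 990 = 2804 − 254·k*, so k* = (2804 − 990) / 254 ≈ 7.14.
At k* the high-risk type's incentive constraint just binds; the low-risk type strictly prefers k* since its per-unit cost is lower.

7.14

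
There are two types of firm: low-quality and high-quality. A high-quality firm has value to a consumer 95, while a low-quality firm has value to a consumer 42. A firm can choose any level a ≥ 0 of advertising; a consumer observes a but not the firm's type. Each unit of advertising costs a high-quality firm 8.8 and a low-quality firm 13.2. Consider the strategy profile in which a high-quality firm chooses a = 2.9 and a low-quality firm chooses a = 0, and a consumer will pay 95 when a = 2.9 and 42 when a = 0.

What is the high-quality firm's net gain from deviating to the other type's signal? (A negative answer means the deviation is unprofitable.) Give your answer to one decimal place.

-27.5

Playing a = 2.9 the high-quality firm receives 95 − 8.8 × 2.9 = 69.48.
Deviating to a = 0 yields 42 instead.
Gain from deviating: 42 − 69.48 = -27.48, i.e. -27.5 to one decimal place.
The gain is negative, so the high-quality type's incentive-compatibility constraint is satisfied.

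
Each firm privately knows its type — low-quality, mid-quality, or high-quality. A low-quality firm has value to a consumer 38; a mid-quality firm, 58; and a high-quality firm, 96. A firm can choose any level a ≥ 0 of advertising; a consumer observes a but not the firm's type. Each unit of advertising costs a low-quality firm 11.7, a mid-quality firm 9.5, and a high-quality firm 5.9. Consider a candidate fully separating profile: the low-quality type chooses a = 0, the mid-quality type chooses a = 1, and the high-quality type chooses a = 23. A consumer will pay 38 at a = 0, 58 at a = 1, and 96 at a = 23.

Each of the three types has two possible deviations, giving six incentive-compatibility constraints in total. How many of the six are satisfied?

3

High-quality (own payoff 96 − 5.9×23 = -39.7): to a=0 gives 38 → profitable ✗; to a=1 gives 58 − 5.9×1 = 52.1 → profitable ✗.
Mid-quality (own payoff 58 − 9.5×1 = 48.5): to a=0 gives 38 → no gain ✓; to a=23 gives 96 − 9.5×23 = -122.5 → no gain ✓.
Low-quality (own payoff 38): to a=1 gives 58 − 11.7×1 = 46.3 → profitable ✗; to a=23 gives 96 − 11.7×23 = -173.1 → no gain ✓.
3 of the 6 constraints hold; not an equilibrium.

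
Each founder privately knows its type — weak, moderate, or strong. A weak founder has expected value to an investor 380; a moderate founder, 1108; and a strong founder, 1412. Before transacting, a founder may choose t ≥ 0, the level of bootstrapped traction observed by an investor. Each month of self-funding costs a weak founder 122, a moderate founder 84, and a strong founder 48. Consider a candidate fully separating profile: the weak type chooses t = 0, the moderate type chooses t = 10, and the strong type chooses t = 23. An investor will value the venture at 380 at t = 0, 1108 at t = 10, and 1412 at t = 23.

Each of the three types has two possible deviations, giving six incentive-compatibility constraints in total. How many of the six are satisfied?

3

Moderate (own payoff 1108 − 84×10 = 268): to t=0 gives 380 → profitable ✗; to t=23 gives 1412 − 84×23 = -520 → no gain ✓.
Weak (own payoff 380): to t=10 gives 1108 − 122×10 = -112 → no gain ✓; to t=23 gives 1412 − 122×23 = -1394 → no gain ✓.
Strong (own payoff 1412 − 48×23 = 308): to t=0 gives 380 → profitable ✗; to t=10 gives 1108 − 48×10 = 628 → profitable ✗.
3 of the 6 constraints hold; not an equilibrium.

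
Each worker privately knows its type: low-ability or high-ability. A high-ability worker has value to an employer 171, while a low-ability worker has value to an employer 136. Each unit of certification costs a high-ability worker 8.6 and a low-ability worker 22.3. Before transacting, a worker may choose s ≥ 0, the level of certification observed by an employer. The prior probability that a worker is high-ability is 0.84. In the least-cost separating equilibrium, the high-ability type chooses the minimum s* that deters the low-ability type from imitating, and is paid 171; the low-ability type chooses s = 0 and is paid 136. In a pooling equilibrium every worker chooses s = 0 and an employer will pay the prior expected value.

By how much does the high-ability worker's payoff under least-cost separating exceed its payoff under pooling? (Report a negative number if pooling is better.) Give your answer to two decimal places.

-7.90

Least-cost separating signal: s* solves 136 = 171 − 22.3·s*, so s* = (171 − 136)/22.3 ≈ 1.5695.
High-ability type's separating payoff: 171 − 8.6 × s* = 171 − 8.6 × (171 − 136)/22.3 = 171 − 301/22.3 ≈ 157.5022.
Pooling payoff: 0.84 × 171 + 0.16 × 136 = 165.4.
Difference: 157.5022 − 165.4 = -7.8978, i.e. -7.90 to two decimal places.
The high-ability type would prefer the pooling outcome.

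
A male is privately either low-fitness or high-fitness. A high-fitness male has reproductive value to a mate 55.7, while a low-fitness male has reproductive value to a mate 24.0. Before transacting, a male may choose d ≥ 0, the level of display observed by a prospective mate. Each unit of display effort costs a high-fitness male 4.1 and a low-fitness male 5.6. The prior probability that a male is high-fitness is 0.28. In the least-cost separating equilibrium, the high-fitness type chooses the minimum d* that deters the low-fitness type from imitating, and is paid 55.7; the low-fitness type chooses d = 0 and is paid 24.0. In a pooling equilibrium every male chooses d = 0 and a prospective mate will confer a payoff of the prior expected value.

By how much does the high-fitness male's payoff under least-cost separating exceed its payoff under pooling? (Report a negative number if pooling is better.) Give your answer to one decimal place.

Least-cost separating signal: d* solves 24.0 = 55.7 − 5.6·d*, so d* = (55.7 − 24.0)/5.6 ≈ 5.6607.
High-fitness type's separating payoff: 55.7 − 4.1 × d* = 55.7 − 4.1 × (55.7 − 24.0)/5.6 = 55.7 − 129.97/5.6 ≈ 32.491.
Pooling payoff: 0.28 × 55.7 + 0.72 × 24.0 = 32.876.
Difference: 32.491 − 32.876 = -0.385, i.e. -0.4 to one decimal place.
The high-fitness type would prefer the pooling outcome.

-0.4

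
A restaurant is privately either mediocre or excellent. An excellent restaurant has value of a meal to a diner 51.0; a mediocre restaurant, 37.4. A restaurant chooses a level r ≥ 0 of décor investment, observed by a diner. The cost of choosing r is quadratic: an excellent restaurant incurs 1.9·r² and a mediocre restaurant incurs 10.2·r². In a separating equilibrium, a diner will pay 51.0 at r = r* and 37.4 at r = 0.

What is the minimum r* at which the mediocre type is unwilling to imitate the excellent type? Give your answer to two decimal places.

1.15

The mediocre type at r = 0 receives 37.4; imitating at r* yields 51.0 − 10.2·r*².
Indifference: 37.4 = 51.0 − 10.2·r*², so r*² = (51.0 − 37.4) / 10.2 ≈ 1.3333.
r* = √1.3333 ≈ 1.15.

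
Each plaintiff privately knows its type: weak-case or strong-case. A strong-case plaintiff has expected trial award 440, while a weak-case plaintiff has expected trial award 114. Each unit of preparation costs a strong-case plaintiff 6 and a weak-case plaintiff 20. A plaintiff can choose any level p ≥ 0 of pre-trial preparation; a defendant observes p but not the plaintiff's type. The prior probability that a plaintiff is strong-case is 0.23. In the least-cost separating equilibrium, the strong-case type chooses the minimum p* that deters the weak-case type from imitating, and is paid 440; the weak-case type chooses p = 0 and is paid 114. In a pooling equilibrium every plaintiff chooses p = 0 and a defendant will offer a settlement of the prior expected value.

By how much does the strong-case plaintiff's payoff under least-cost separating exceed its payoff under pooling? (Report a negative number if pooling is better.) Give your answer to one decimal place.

153.2

Least-cost separating signal: p* solves 114 = 440 − 20·p*, so p* = (440 − 114)/20 = 16.3.
Strong-case type's separating payoff: 440 − 6 × p* = 440 − 6 × (440 − 114)/20 = 440 − 1956/20 = 342.2.
Pooling payoff: 0.23 × 440 + 0.77 × 114 = 188.98.
Difference: 342.2 − 188.98 = 153.22, i.e. 153.2 to one decimal place.
The strong-case type prefers to separate.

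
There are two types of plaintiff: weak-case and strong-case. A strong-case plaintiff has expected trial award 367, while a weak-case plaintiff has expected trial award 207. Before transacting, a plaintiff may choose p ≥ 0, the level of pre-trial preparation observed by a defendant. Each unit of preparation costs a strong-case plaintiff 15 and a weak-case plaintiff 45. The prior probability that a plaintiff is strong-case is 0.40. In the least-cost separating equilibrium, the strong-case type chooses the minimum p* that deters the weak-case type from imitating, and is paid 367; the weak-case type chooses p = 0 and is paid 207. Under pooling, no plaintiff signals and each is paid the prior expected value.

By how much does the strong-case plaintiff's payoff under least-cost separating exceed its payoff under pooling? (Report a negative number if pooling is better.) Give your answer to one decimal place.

42.7

Least-cost separating signal: p* solves 207 = 367 − 45·p*, so p* = (367 − 207)/45 ≈ 3.5556.
Strong-case type's separating payoff: 367 − 15 × p* = 367 − 15 × (367 − 207)/45 = 367 − 2400/45 ≈ 313.667.
Pooling payoff: 0.40 × 367 + 0.60 × 207 = 271.
Difference: 313.667 − 271 = 42.667, i.e. 42.7 to one decimal place.
The strong-case type prefers to separate.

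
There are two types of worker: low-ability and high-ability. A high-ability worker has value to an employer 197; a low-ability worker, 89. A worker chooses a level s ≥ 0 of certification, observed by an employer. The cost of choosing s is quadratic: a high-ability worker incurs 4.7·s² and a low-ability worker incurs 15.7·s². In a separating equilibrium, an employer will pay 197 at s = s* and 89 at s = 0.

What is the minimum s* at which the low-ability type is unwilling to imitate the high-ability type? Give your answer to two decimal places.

The low-ability type at s = 0 receives 89; imitating at s* yields 197 − 15.7·s*².
Indifference: 89 = 197 − 15.7·s*², so s*² = (197 − 89) / 15.7 ≈ 6.8790.
s* = √6.8790 ≈ 2.62.

2.62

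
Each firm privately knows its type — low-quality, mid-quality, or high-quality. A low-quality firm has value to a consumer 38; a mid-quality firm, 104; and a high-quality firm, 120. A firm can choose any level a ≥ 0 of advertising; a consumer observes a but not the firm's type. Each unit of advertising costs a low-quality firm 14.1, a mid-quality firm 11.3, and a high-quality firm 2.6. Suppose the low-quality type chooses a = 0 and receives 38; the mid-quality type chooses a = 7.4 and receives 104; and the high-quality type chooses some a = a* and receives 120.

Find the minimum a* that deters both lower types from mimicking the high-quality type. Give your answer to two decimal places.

Low-quality type (on-path payoff 38) won't mimic when 38 ≥ 120 − 14.1·a*, i.e. a* ≥ 5.82.
Mid-quality type (on-path payoff 104 − 11.3×7.4 = 20.38) won't mimic when 20.38 ≥ 120 − 11.3·a*, i.e. a* ≥ 8.82.
Both must hold, so a* = max(5.82, 8.82) = 8.82. The mid-quality type's constraint binds.

8.82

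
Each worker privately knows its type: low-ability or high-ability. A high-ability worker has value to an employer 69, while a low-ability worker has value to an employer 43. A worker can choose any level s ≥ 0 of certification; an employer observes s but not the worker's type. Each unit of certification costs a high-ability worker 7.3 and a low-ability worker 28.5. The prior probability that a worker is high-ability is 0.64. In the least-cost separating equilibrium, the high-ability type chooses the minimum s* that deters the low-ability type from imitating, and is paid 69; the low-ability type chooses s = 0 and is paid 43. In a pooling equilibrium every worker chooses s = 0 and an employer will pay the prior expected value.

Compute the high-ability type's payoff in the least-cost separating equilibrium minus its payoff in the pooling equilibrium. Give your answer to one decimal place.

2.7

Least-cost separating signal: s* solves 43 = 69 − 28.5·s*, so s* = (69 − 43)/28.5 ≈ 0.9123.
High-ability type's separating payoff: 69 − 7.3 × s* = 69 − 7.3 × (69 − 43)/28.5 = 69 − 189.8/28.5 ≈ 62.340.
Pooling payoff: 0.64 × 69 + 0.36 × 43 = 59.64.
Difference: 62.340 − 59.64 = 2.7.
The high-ability type prefers to separate.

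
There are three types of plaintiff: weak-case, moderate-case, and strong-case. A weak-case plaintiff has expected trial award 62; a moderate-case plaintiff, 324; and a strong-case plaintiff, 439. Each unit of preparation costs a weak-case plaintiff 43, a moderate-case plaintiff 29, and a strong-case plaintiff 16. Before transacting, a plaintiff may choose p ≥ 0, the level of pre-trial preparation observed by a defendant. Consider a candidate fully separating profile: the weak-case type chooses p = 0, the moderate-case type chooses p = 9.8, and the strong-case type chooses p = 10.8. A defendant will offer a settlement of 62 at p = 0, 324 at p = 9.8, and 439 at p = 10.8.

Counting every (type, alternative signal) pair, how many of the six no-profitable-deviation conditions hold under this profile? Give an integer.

Strong-case (own payoff 439 − 16×10.8 = 266.2): to p=0 gives 62 → no gain ✓; to p=9.8 gives 324 − 16×9.8 = 167.2 → no gain ✓.
Moderate-case (own payoff 324 − 29×9.8 = 39.8): to p=0 gives 62 → profitable ✗; to p=10.8 gives 439 − 29×10.8 = 125.8 → profitable ✗.
Weak-case (own payoff 62): to p=9.8 gives 324 − 43×9.8 = -97.4 → no gain ✓; to p=10.8 gives 439 − 43×10.8 = -25.4 → no gain ✓.
4 of the 6 constraints hold; not an equilibrium.

4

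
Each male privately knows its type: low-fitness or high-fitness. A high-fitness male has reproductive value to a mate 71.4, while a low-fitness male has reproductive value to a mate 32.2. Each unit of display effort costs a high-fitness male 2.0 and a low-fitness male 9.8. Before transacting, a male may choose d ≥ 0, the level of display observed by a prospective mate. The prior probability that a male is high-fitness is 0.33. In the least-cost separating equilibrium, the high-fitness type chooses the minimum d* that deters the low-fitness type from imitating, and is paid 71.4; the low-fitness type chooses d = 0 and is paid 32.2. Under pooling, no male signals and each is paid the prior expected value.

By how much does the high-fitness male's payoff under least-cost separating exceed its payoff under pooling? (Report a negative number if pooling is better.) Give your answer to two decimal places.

Least-cost separating signal: d* solves 32.2 = 71.4 − 9.8·d*, so d* = (71.4 − 32.2)/9.8 = 4.
High-fitness type's separating payoff: 71.4 − 2.0 × d* = 71.4 − 2.0 × (71.4 − 32.2)/9.8 = 71.4 − 78.4/9.8 = 63.4.
Pooling payoff: 0.33 × 71.4 + 0.67 × 32.2 = 45.136.
Difference: 63.4 − 45.136 = 18.264, i.e. 18.26 to two decimal places.
The high-fitness type prefers to separate.

18.26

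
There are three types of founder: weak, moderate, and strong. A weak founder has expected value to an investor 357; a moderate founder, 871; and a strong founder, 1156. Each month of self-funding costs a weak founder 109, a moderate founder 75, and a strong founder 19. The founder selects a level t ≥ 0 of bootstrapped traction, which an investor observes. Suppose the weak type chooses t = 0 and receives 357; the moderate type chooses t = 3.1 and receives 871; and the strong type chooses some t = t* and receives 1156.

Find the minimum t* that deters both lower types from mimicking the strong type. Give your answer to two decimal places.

Moderate type (on-path payoff 871 − 75×3.1 = 638.5) won't mimic when 638.5 ≥ 1156 − 75·t*, i.e. t* ≥ 6.90.
Weak type (on-path payoff 357) won't mimic when 357 ≥ 1156 − 109·t*, i.e. t* ≥ 7.33.
Both must hold, so t* = max(7.33, 6.90) = 7.33. The weak type's constraint binds.

7.33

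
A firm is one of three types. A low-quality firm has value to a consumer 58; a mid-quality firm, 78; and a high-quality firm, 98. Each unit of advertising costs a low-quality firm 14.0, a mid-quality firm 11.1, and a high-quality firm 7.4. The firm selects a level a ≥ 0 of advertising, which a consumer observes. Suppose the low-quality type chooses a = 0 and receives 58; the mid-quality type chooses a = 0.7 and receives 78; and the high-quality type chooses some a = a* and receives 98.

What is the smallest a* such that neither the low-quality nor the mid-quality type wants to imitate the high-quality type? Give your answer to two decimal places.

Low-quality type (on-path payoff 58) won't mimic when 58 ≥ 98 − 14.0·a*, i.e. a* ≥ 2.86.
Mid-quality type (on-path payoff 78 − 11.1×0.7 = 70.23) won't mimic when 70.23 ≥ 98 − 11.1·a*, i.e. a* ≥ 2.50.
Both must hold, so a* = max(2.86, 2.50) = 2.86. The low-quality type's constraint binds.

2.86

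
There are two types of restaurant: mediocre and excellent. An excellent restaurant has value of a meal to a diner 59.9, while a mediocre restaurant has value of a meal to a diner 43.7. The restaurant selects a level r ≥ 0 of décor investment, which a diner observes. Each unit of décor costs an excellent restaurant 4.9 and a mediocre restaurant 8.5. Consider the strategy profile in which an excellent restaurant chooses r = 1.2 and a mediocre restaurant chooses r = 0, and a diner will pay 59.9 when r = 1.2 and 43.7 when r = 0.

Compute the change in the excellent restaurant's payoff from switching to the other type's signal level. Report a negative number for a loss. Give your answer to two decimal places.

Playing r = 1.2 the excellent restaurant receives 59.9 − 4.9 × 1.2 = 54.02.
Deviating to r = 0 yields 43.7 instead.
Gain from deviating: 43.7 − 54.02 = -10.32.
The gain is negative, so the excellent type's incentive-compatibility constraint is satisfied.

-10.32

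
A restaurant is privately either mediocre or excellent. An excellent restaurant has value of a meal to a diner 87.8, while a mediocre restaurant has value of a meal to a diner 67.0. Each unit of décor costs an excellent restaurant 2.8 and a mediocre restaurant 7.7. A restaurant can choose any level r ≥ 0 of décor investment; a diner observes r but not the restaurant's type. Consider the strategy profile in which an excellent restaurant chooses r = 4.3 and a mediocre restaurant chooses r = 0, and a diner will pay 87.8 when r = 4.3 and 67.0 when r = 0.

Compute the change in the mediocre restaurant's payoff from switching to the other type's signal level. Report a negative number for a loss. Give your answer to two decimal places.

Playing r = 0 the mediocre restaurant receives 67.0.
Deviating to r = 4.3 brings payment 87.8 at cost 7.7 × 4.3 = 33.11, netting 54.69.
Gain from deviating: 54.69 − 67.0 = -12.31.
The gain is negative, so the mediocre type's incentive-compatibility constraint is satisfied.

-12.31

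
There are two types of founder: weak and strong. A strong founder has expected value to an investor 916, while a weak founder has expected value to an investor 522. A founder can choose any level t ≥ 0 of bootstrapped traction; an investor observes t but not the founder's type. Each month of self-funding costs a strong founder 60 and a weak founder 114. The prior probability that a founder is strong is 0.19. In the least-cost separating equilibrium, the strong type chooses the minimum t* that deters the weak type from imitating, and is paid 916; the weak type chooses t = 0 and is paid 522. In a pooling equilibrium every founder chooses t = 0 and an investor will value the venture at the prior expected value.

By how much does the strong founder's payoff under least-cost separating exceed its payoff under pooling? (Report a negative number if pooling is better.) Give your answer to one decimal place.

Least-cost separating signal: t* solves 522 = 916 − 114·t*, so t* = (916 − 522)/114 ≈ 3.4561.
Strong type's separating payoff: 916 − 60 × t* = 916 − 60 × (916 − 522)/114 = 916 − 23640/114 ≈ 708.632.
Pooling payoff: 0.19 × 916 + 0.81 × 522 = 596.86.
Difference: 708.632 − 596.86 = 111.772, i.e. 111.8 to one decimal place.
The strong type prefers to separate.

111.8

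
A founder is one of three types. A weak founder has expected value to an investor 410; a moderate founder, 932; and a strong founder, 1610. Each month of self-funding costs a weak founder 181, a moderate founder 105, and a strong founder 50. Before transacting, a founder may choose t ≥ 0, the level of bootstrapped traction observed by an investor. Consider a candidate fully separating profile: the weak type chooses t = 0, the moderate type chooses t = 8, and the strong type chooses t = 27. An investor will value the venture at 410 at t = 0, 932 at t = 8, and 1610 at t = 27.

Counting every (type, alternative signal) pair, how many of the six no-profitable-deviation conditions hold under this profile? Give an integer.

3

Moderate (own payoff 932 − 105×8 = 92): to t=0 gives 410 → profitable ✗; to t=27 gives 1610 − 105×27 = -1225 → no gain ✓.
Weak (own payoff 410): to t=8 gives 932 − 181×8 = -516 → no gain ✓; to t=27 gives 1610 − 181×27 = -3277 → no gain ✓.
Strong (own payoff 1610 − 50×27 = 260): to t=0 gives 410 → profitable ✗; to t=8 gives 932 − 50×8 = 532 → profitable ✗.
3 of the 6 constraints hold; not an equilibrium.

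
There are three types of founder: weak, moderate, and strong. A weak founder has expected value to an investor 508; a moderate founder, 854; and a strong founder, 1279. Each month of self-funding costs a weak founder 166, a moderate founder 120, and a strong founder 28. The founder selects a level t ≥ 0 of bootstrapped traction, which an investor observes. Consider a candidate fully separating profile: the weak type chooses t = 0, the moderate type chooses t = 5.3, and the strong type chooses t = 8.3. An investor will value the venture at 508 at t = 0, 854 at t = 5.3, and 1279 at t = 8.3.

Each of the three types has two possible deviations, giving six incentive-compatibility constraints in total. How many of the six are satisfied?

4

Strong (own payoff 1279 − 28×8.3 = 1046.6): to t=0 gives 508 → no gain ✓; to t=5.3 gives 854 − 28×5.3 = 705.6 → no gain ✓.
Moderate (own payoff 854 − 120×5.3 = 218): to t=0 gives 508 → profitable ✗; to t=8.3 gives 1279 − 120×8.3 = 283 → profitable ✗.
Weak (own payoff 508): to t=5.3 gives 854 − 166×5.3 = -25.8 → no gain ✓; to t=8.3 gives 1279 − 166×8.3 = -98.8 → no gain ✓.
4 of the 6 constraints hold; not an equilibrium.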